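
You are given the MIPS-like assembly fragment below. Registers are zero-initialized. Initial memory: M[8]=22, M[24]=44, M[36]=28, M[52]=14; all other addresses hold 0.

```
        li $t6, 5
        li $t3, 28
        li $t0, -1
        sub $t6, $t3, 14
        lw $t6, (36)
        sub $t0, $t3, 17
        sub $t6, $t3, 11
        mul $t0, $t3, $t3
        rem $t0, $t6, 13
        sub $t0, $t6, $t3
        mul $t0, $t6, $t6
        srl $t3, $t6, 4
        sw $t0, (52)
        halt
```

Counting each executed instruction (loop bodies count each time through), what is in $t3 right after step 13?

$t6=5
$t3=28
$t0=-1
$t6=28-14=14
$t6=M[36]=28
$t0=28-17=11
$t6=28-11=17
$t0=28*28=784
$t0=17%13=4
$t0=17-28=-11
$t0=17*17=289
$t3=17>>4=1
sw $t0, (52) → M[52]=289
After step 13: $t3 = 1.

1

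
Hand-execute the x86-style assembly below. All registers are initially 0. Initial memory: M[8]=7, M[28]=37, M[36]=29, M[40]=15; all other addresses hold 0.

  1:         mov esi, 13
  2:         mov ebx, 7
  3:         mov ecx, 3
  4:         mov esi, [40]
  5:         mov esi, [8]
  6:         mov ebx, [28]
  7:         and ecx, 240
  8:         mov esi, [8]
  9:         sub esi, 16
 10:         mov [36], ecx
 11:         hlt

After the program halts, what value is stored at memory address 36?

after mov esi, 13: esi=13
after mov ebx, 7: ebx=7
after mov ecx, 3: ecx=3
after mov esi, [40]: esi=M[40]=15
after mov esi, [8]: esi=M[8]=7
after mov ebx, [28]: ebx=M[28]=37
after and ecx, 240: ecx=3&240=0
after mov esi, [8]: esi=M[8]=7
after sub esi, 16: esi=7-16=-9
mov [36], ecx → M[36]=0
halt.

0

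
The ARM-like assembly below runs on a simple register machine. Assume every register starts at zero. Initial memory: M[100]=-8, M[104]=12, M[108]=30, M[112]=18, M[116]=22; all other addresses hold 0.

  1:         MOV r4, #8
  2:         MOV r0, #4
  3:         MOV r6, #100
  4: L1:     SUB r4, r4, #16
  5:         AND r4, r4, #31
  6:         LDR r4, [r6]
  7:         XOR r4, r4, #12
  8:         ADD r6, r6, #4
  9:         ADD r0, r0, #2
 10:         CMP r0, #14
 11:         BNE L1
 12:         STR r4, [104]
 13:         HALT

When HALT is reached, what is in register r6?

120

MOV r4, #8 → r4=8
MOV r0, #4 → r0=4
MOV r6, #100 → r6=100
SUB r4, r4, #16 → r4=8-16=-8
AND r4, r4, #31 → r4=(-8)&31=24
LDR r4, [r6] → r4=M[100]=-8
XOR r4, r4, #12 → r4=(-8)^12=-12
ADD r6, r6, #4 → r6=100+4=104
ADD r0, r0, #2 → r0=4+2=6
CMP r0, #14  (cmp 6,14)
BNE L1: taken
SUB r4, r4, #16 → r4=(-12)-16=-28
AND r4, r4, #31 → r4=(-28)&31=4
LDR r4, [r6] → r4=M[104]=12
XOR r4, r4, #12 → r4=12^12=0
ADD r6, r6, #4 → r6=104+4=108
ADD r0, r0, #2 → r0=6+2=8
CMP r0, #14  (cmp 8,14)
BNE L1: taken
SUB r4, r4, #16 → r4=0-16=-16
AND r4, r4, #31 → r4=(-16)&31=16
LDR r4, [r6] → r4=M[108]=30
XOR r4, r4, #12 → r4=30^12=18
ADD r6, r6, #4 → r6=108+4=112
ADD r0, r0, #2 → r0=8+2=10
CMP r0, #14  (cmp 10,14)
BNE L1: taken
SUB r4, r4, #16 → r4=18-16=2
AND r4, r4, #31 → r4=2&31=2
LDR r4, [r6] → r4=M[112]=18
XOR r4, r4, #12 → r4=18^12=30
ADD r6, r6, #4 → r6=112+4=116
ADD r0, r0, #2 → r0=10+2=12
CMP r0, #14  (cmp 12,14)
BNE L1: taken
SUB r4, r4, #16 → r4=30-16=14
AND r4, r4, #31 → r4=14&31=14
LDR r4, [r6] → r4=M[116]=22
XOR r4, r4, #12 → r4=22^12=26
ADD r6, r6, #4 → r6=116+4=120
ADD r0, r0, #2 → r0=12+2=14
CMP r0, #14  (cmp 14,14)
BNE L1: not taken
STR r4, [104] → M[104]=26
halt.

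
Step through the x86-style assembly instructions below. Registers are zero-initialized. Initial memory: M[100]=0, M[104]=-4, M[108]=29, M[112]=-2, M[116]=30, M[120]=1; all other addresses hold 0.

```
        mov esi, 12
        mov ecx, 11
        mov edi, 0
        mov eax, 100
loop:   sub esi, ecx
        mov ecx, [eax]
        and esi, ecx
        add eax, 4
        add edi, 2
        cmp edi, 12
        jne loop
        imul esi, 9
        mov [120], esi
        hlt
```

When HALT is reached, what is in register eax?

124

esi=12
ecx=11
edi=0
eax=100
esi=12-11=1
ecx=M[100]=0
esi=1&0=0
eax=100+4=104
edi=0+2=2
cmp edi, 12  (cmp 2,12)
jne loop: taken
esi=0-0=0
ecx=M[104]=-4
esi=0&(-4)=0
eax=104+4=108
edi=2+2=4
cmp edi, 12  (cmp 4,12)
jne loop: taken
esi=0-(-4)=4
ecx=M[108]=29
esi=4&29=4
eax=108+4=112
edi=4+2=6
cmp edi, 12  (cmp 6,12)
jne loop: taken
esi=4-29=-25
ecx=M[112]=-2
esi=(-25)&(-2)=-26
eax=112+4=116
edi=6+2=8
cmp edi, 12  (cmp 8,12)
jne loop: taken
esi=(-26)-(-2)=-24
ecx=M[116]=30
esi=(-24)&30=8
eax=116+4=120
edi=8+2=10
cmp edi, 12  (cmp 10,12)
jne loop: taken
esi=8-30=-22
ecx=M[120]=1
esi=(-22)&1=0
eax=120+4=124
edi=10+2=12
cmp edi, 12  (cmp 12,12)
jne loop: not taken
esi=0*9=0
mov [120], esi → M[120]=0
halt.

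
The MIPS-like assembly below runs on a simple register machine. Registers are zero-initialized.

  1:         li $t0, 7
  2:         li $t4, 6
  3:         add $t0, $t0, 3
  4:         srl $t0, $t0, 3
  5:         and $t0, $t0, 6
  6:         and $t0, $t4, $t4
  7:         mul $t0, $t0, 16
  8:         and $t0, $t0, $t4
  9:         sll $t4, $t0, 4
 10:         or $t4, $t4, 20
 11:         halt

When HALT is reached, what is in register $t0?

after li $t0, 7: $t0=7
after li $t4, 6: $t4=6
after add $t0, $t0, 3: $t0=7+3=10
after srl $t0, $t0, 3: $t0=10>>3=1
after and $t0, $t0, 6: $t0=1&6=0
after and $t0, $t4, $t4: $t0=6&6=6
after mul $t0, $t0, 16: $t0=6*16=96
after and $t0, $t0, $t4: $t0=96&6=0
after sll $t4, $t0, 4: $t4=0<<4=0
after or $t4, $t4, 20: $t4=0|20=20
halt.

0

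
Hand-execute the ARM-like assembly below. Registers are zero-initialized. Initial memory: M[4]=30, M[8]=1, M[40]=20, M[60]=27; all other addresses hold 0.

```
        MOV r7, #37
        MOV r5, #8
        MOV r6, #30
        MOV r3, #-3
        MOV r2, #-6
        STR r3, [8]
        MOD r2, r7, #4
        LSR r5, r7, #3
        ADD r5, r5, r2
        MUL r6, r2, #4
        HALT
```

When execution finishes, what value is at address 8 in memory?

-3

MOV r7, #37 → r7=37
MOV r5, #8 → r5=8
MOV r6, #30 → r6=30
MOV r3, #-3 → r3=-3
MOV r2, #-6 → r2=-6
STR r3, [8] → M[8]=-3
MOD r2, r7, #4 → r2=37%4=1
LSR r5, r7, #3 → r5=37>>3=4
ADD r5, r5, r2 → r5=4+1=5
MUL r6, r2, #4 → r6=1*4=4
halt.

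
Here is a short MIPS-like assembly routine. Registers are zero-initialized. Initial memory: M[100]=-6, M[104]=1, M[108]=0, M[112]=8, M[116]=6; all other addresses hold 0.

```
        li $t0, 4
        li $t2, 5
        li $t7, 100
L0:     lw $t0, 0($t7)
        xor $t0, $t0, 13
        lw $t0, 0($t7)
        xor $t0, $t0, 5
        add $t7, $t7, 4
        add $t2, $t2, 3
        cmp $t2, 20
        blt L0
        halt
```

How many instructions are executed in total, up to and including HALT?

after li $t0, 4: $t0=4
after li $t2, 5: $t2=5
after li $t7, 100: $t7=100
after lw $t0, 0($t7): $t0=M[100]=-6
after xor $t0, $t0, 13: $t0=(-6)^13=-9
after lw $t0, 0($t7): $t0=M[100]=-6
after xor $t0, $t0, 5: $t0=(-6)^5=-1
after add $t7, $t7, 4: $t7=100+4=104
after add $t2, $t2, 3: $t2=5+3=8
cmp $t2, 20  (cmp 8,20)
blt L0: taken
after lw $t0, 0($t7): $t0=M[104]=1
after xor $t0, $t0, 13: $t0=1^13=12
after lw $t0, 0($t7): $t0=M[104]=1
after xor $t0, $t0, 5: $t0=1^5=4
after add $t7, $t7, 4: $t7=104+4=108
after add $t2, $t2, 3: $t2=8+3=11
cmp $t2, 20  (cmp 11,20)
blt L0: taken
after lw $t0, 0($t7): $t0=M[108]=0
after xor $t0, $t0, 13: $t0=0^13=13
after lw $t0, 0($t7): $t0=M[108]=0
after xor $t0, $t0, 5: $t0=0^5=5
after add $t7, $t7, 4: $t7=108+4=112
after add $t2, $t2, 3: $t2=11+3=14
cmp $t2, 20  (cmp 14,20)
blt L0: taken
after lw $t0, 0($t7): $t0=M[112]=8
after xor $t0, $t0, 13: $t0=8^13=5
after lw $t0, 0($t7): $t0=M[112]=8
after xor $t0, $t0, 5: $t0=8^5=13
after add $t7, $t7, 4: $t7=112+4=116
after add $t2, $t2, 3: $t2=14+3=17
cmp $t2, 20  (cmp 17,20)
blt L0: taken
after lw $t0, 0($t7): $t0=M[116]=6
after xor $t0, $t0, 13: $t0=6^13=11
after lw $t0, 0($t7): $t0=M[116]=6
after xor $t0, $t0, 5: $t0=6^5=3
after add $t7, $t7, 4: $t7=116+4=120
after add $t2, $t2, 3: $t2=17+3=20
cmp $t2, 20  (cmp 20,20)
blt L0: not taken
halt.
Total executed instructions: 44.

44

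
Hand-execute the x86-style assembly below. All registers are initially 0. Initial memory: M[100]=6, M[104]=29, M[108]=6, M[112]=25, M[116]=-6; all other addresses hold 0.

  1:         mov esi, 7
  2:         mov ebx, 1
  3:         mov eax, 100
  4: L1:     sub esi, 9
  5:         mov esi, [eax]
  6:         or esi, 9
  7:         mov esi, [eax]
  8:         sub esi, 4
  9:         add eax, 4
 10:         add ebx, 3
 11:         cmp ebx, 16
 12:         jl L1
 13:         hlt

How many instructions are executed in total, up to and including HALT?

49

mov esi, 7 → esi=7
mov ebx, 1 → ebx=1
mov eax, 100 → eax=100
sub esi, 9 → esi=7-9=-2
mov esi, [eax] → esi=M[100]=6
or esi, 9 → esi=6|9=15
mov esi, [eax] → esi=M[100]=6
sub esi, 4 → esi=6-4=2
add eax, 4 → eax=100+4=104
add ebx, 3 → ebx=1+3=4
cmp ebx, 16  (cmp 4,16)
jl L1: taken
sub esi, 9 → esi=2-9=-7
mov esi, [eax] → esi=M[104]=29
or esi, 9 → esi=29|9=29
mov esi, [eax] → esi=M[104]=29
sub esi, 4 → esi=29-4=25
add eax, 4 → eax=104+4=108
add ebx, 3 → ebx=4+3=7
cmp ebx, 16  (cmp 7,16)
jl L1: taken
sub esi, 9 → esi=25-9=16
mov esi, [eax] → esi=M[108]=6
or esi, 9 → esi=6|9=15
mov esi, [eax] → esi=M[108]=6
sub esi, 4 → esi=6-4=2
add eax, 4 → eax=108+4=112
add ebx, 3 → ebx=7+3=10
cmp ebx, 16  (cmp 10,16)
jl L1: taken
sub esi, 9 → esi=2-9=-7
mov esi, [eax] → esi=M[112]=25
or esi, 9 → esi=25|9=25
mov esi, [eax] → esi=M[112]=25
sub esi, 4 → esi=25-4=21
add eax, 4 → eax=112+4=116
add ebx, 3 → ebx=10+3=13
cmp ebx, 16  (cmp 13,16)
jl L1: taken
sub esi, 9 → esi=21-9=12
mov esi, [eax] → esi=M[116]=-6
or esi, 9 → esi=(-6)|9=-5
mov esi, [eax] → esi=M[116]=-6
sub esi, 4 → esi=(-6)-4=-10
add eax, 4 → eax=116+4=120
add ebx, 3 → ebx=13+3=16
cmp ebx, 16  (cmp 16,16)
jl L1: not taken
halt.
Total executed instructions: 49.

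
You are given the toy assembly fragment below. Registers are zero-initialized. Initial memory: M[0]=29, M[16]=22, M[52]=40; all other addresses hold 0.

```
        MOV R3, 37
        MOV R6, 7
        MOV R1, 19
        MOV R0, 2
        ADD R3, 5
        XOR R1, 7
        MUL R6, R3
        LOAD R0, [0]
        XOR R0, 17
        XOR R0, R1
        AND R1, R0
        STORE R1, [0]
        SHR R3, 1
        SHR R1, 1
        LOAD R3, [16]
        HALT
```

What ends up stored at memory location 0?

16

R3=37
R6=7
R1=19
R0=2
R3=37+5=42
R1=19^7=20
R6=7*42=294
R0=M[0]=29
R0=29^17=12
R0=12^20=24
R1=20&24=16
STORE R1, [0] → M[0]=16
R3=42>>1=21
R1=16>>1=8
R3=M[16]=22
halt.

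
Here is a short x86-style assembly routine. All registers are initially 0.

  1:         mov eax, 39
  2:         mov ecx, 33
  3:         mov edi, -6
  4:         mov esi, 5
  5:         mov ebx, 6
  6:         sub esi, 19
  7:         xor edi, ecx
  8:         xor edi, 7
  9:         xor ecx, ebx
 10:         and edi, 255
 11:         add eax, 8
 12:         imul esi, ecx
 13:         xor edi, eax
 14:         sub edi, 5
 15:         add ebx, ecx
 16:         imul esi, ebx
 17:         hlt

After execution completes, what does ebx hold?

45

eax=39
ecx=33
edi=-6
esi=5
ebx=6
esi=5-19=-14
edi=(-6)^33=-37
edi=(-37)^7=-36
ecx=33^6=39
edi=(-36)&255=220
eax=39+8=47
esi=(-14)*39=-546
edi=220^47=243
edi=243-5=238
ebx=6+39=45
esi=(-546)*45=-24570
halt.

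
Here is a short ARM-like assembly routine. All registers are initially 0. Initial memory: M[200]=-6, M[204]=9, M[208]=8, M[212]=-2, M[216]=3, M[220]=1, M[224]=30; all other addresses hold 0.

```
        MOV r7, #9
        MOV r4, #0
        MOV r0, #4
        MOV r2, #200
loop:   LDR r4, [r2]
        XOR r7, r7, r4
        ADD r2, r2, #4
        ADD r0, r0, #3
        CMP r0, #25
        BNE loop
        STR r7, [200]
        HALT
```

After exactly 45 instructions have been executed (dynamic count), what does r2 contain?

after MOV r7, #9: r7=9
after MOV r4, #0: r4=0
after MOV r0, #4: r0=4
after MOV r2, #200: r2=200
after LDR r4, [r2]: r4=M[200]=-6
after XOR r7, r7, r4: r7=9^(-6)=-13
after ADD r2, r2, #4: r2=200+4=204
after ADD r0, r0, #3: r0=4+3=7
CMP r0, #25  (cmp 7,25)
BNE loop: taken
after LDR r4, [r2]: r4=M[204]=9
after XOR r7, r7, r4: r7=(-13)^9=-6
after ADD r2, r2, #4: r2=204+4=208
after ADD r0, r0, #3: r0=7+3=10
CMP r0, #25  (cmp 10,25)
BNE loop: taken
after LDR r4, [r2]: r4=M[208]=8
after XOR r7, r7, r4: r7=(-6)^8=-14
after ADD r2, r2, #4: r2=208+4=212
after ADD r0, r0, #3: r0=10+3=13
CMP r0, #25  (cmp 13,25)
BNE loop: taken
after LDR r4, [r2]: r4=M[212]=-2
after XOR r7, r7, r4: r7=(-14)^(-2)=12
after ADD r2, r2, #4: r2=212+4=216
after ADD r0, r0, #3: r0=13+3=16
CMP r0, #25  (cmp 16,25)
BNE loop: taken
after LDR r4, [r2]: r4=M[216]=3
after XOR r7, r7, r4: r7=12^3=15
after ADD r2, r2, #4: r2=216+4=220
after ADD r0, r0, #3: r0=16+3=19
CMP r0, #25  (cmp 19,25)
BNE loop: taken
after LDR r4, [r2]: r4=M[220]=1
after XOR r7, r7, r4: r7=15^1=14
after ADD r2, r2, #4: r2=220+4=224
after ADD r0, r0, #3: r0=19+3=22
CMP r0, #25  (cmp 22,25)
BNE loop: taken
after LDR r4, [r2]: r4=M[224]=30
after XOR r7, r7, r4: r7=14^30=16
after ADD r2, r2, #4: r2=224+4=228
after ADD r0, r0, #3: r0=22+3=25
CMP r0, #25  (cmp 25,25)
After step 45: r2 = 228.

228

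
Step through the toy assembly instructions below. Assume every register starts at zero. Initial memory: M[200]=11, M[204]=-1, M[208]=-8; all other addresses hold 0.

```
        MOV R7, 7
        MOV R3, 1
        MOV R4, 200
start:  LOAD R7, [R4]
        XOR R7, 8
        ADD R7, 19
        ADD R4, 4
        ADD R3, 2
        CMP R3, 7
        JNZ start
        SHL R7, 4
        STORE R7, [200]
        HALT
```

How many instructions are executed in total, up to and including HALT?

27

MOV R7, 7 → R7=7
MOV R3, 1 → R3=1
MOV R4, 200 → R4=200
LOAD R7, [R4] → R7=M[200]=11
XOR R7, 8 → R7=11^8=3
ADD R7, 19 → R7=3+19=22
ADD R4, 4 → R4=200+4=204
ADD R3, 2 → R3=1+2=3
CMP R3, 7  (cmp 3,7)
JNZ start: taken
LOAD R7, [R4] → R7=M[204]=-1
XOR R7, 8 → R7=(-1)^8=-9
ADD R7, 19 → R7=(-9)+19=10
ADD R4, 4 → R4=204+4=208
ADD R3, 2 → R3=3+2=5
CMP R3, 7  (cmp 5,7)
JNZ start: taken
LOAD R7, [R4] → R7=M[208]=-8
XOR R7, 8 → R7=(-8)^8=-16
ADD R7, 19 → R7=(-16)+19=3
ADD R4, 4 → R4=208+4=212
ADD R3, 2 → R3=5+2=7
CMP R3, 7  (cmp 7,7)
JNZ start: not taken
SHL R7, 4 → R7=3<<4=48
STORE R7, [200] → M[200]=48
halt.
Total executed instructions: 27.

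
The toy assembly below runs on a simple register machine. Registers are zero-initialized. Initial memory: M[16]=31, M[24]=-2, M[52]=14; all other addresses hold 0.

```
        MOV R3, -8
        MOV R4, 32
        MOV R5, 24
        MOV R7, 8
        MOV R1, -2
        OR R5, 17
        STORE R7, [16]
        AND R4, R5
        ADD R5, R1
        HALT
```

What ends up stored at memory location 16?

MOV R3, -8 → R3=-8
MOV R4, 32 → R4=32
MOV R5, 24 → R5=24
MOV R7, 8 → R7=8
MOV R1, -2 → R1=-2
OR R5, 17 → R5=24|17=25
STORE R7, [16] → M[16]=8
AND R4, R5 → R4=32&25=0
ADD R5, R1 → R5=25+(-2)=23
halt.

8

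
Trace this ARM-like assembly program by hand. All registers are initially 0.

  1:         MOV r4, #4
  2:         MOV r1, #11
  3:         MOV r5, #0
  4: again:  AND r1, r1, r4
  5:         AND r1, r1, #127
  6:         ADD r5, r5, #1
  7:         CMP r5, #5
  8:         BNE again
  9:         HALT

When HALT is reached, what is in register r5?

5

after MOV r4, #4: r4=4
after MOV r1, #11: r1=11
after MOV r5, #0: r5=0
after AND r1, r1, r4: r1=11&4=0
after AND r1, r1, #127: r1=0&127=0
after ADD r5, r5, #1: r5=0+1=1
CMP r5, #5  (cmp 1,5)
BNE again: taken
after AND r1, r1, r4: r1=0&4=0
after AND r1, r1, #127: r1=0&127=0
after ADD r5, r5, #1: r5=1+1=2
CMP r5, #5  (cmp 2,5)
BNE again: taken
after AND r1, r1, r4: r1=0&4=0
after AND r1, r1, #127: r1=0&127=0
after ADD r5, r5, #1: r5=2+1=3
CMP r5, #5  (cmp 3,5)
BNE again: taken
after AND r1, r1, r4: r1=0&4=0
after AND r1, r1, #127: r1=0&127=0
after ADD r5, r5, #1: r5=3+1=4
CMP r5, #5  (cmp 4,5)
BNE again: taken
after AND r1, r1, r4: r1=0&4=0
after AND r1, r1, #127: r1=0&127=0
after ADD r5, r5, #1: r5=4+1=5
CMP r5, #5  (cmp 5,5)
BNE again: not taken
halt.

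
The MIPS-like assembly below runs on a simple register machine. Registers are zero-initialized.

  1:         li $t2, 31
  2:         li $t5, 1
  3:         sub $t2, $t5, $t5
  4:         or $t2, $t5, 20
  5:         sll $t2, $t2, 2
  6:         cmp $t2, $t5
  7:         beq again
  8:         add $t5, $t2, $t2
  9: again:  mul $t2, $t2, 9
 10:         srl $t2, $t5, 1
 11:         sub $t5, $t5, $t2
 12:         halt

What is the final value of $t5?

after li $t2, 31: $t2=31
after li $t5, 1: $t5=1
after sub $t2, $t5, $t5: $t2=1-1=0
after or $t2, $t5, 20: $t2=1|20=21
after sll $t2, $t2, 2: $t2=21<<2=84
cmp $t2, $t5  (cmp 84,1)
beq again: not taken
after add $t5, $t2, $t2: $t5=84+84=168
after mul $t2, $t2, 9: $t2=84*9=756
after srl $t2, $t5, 1: $t2=168>>1=84
after sub $t5, $t5, $t2: $t5=168-84=84
halt.

84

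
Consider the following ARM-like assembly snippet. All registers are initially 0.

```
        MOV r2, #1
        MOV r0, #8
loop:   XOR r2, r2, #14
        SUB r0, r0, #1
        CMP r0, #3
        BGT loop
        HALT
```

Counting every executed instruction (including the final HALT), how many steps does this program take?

after MOV r2, #1: r2=1
after MOV r0, #8: r0=8
after XOR r2, r2, #14: r2=1^14=15
after SUB r0, r0, #1: r0=8-1=7
CMP r0, #3  (cmp 7,3)
BGT loop: taken
after XOR r2, r2, #14: r2=15^14=1
after SUB r0, r0, #1: r0=7-1=6
CMP r0, #3  (cmp 6,3)
BGT loop: taken
after XOR r2, r2, #14: r2=1^14=15
after SUB r0, r0, #1: r0=6-1=5
CMP r0, #3  (cmp 5,3)
BGT loop: taken
after XOR r2, r2, #14: r2=15^14=1
after SUB r0, r0, #1: r0=5-1=4
CMP r0, #3  (cmp 4,3)
BGT loop: taken
after XOR r2, r2, #14: r2=1^14=15
after SUB r0, r0, #1: r0=4-1=3
CMP r0, #3  (cmp 3,3)
BGT loop: not taken
halt.
Total executed instructions: 23.

23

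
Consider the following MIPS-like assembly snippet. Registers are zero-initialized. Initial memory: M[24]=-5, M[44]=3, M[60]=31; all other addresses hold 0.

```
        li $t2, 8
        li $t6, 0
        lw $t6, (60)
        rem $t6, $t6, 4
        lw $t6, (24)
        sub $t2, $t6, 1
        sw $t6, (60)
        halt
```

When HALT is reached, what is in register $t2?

$t2=8
$t6=0
$t6=M[60]=31
$t6=31%4=3
$t6=M[24]=-5
$t2=(-5)-1=-6
sw $t6, (60) → M[60]=-5
halt.

-6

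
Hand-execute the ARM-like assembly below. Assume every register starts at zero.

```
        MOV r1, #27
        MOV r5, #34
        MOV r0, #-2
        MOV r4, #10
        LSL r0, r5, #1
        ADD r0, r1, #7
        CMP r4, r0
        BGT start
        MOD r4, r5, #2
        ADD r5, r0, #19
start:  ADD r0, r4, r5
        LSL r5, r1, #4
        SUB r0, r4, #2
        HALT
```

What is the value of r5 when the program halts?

432

r1=27
r5=34
r0=-2
r4=10
r0=34<<1=68
r0=27+7=34
CMP r4, r0  (cmp 10,34)
BGT start: not taken
r4=34%2=0
r5=34+19=53
r0=0+53=53
r5=27<<4=432
r0=0-2=-2
halt.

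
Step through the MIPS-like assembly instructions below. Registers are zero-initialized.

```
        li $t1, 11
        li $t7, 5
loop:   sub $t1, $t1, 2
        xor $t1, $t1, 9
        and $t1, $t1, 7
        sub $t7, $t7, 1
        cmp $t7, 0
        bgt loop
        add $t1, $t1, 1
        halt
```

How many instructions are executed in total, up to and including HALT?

$t1=11
$t7=5
$t1=11-2=9
$t1=9^9=0
$t1=0&7=0
$t7=5-1=4
cmp $t7, 0  (cmp 4,0)
bgt loop: taken
$t1=0-2=-2
$t1=(-2)^9=-9
$t1=(-9)&7=7
$t7=4-1=3
cmp $t7, 0  (cmp 3,0)
bgt loop: taken
$t1=7-2=5
$t1=5^9=12
$t1=12&7=4
$t7=3-1=2
cmp $t7, 0  (cmp 2,0)
bgt loop: taken
$t1=4-2=2
$t1=2^9=11
$t1=11&7=3
$t7=2-1=1
cmp $t7, 0  (cmp 1,0)
bgt loop: taken
$t1=3-2=1
$t1=1^9=8
$t1=8&7=0
$t7=1-1=0
cmp $t7, 0  (cmp 0,0)
bgt loop: not taken
$t1=0+1=1
halt.
Total executed instructions: 34.

34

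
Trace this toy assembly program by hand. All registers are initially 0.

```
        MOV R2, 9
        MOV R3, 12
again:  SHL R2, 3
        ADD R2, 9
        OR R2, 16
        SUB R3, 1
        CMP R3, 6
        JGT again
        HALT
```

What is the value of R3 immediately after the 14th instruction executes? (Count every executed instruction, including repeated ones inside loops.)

10

R2=9
R3=12
R2=9<<3=72
R2=72+9=81
R2=81|16=81
R3=12-1=11
CMP R3, 6  (cmp 11,6)
JGT again: taken
R2=81<<3=648
R2=648+9=657
R2=657|16=657
R3=11-1=10
CMP R3, 6  (cmp 10,6)
JGT again: taken
After step 14: R3 = 10.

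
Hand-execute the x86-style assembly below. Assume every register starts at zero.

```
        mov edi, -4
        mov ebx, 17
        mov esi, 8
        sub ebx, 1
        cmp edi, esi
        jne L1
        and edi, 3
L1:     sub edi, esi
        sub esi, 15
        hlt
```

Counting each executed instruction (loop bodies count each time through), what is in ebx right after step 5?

16

edi=-4
ebx=17
esi=8
ebx=17-1=16
cmp edi, esi  (cmp -4,8)
After step 5: ebx = 16.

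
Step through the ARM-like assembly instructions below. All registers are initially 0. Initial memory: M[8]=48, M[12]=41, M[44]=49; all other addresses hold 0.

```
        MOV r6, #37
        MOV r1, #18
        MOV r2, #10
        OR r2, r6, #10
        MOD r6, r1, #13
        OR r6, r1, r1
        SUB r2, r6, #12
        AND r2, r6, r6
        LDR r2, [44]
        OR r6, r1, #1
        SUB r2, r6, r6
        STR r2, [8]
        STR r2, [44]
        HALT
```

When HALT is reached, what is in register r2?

after MOV r6, #37: r6=37
after MOV r1, #18: r1=18
after MOV r2, #10: r2=10
after OR r2, r6, #10: r2=37|10=47
after MOD r6, r1, #13: r6=18%13=5
after OR r6, r1, r1: r6=18|18=18
after SUB r2, r6, #12: r2=18-12=6
after AND r2, r6, r6: r2=18&18=18
after LDR r2, [44]: r2=M[44]=49
after OR r6, r1, #1: r6=18|1=19
after SUB r2, r6, r6: r2=19-19=0
STR r2, [8] → M[8]=0
STR r2, [44] → M[44]=0
halt.

0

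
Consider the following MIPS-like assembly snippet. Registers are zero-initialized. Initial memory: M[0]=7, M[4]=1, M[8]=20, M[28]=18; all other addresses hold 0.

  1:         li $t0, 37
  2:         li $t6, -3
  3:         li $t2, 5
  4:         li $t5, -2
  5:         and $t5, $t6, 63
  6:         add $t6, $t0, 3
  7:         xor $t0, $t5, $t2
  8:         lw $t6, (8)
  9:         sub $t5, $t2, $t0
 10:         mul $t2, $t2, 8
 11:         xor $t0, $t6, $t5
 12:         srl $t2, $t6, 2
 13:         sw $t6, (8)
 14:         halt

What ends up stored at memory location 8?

20

li $t0, 37 → $t0=37
li $t6, -3 → $t6=-3
li $t2, 5 → $t2=5
li $t5, -2 → $t5=-2
and $t5, $t6, 63 → $t5=(-3)&63=61
add $t6, $t0, 3 → $t6=37+3=40
xor $t0, $t5, $t2 → $t0=61^5=56
lw $t6, (8) → $t6=M[8]=20
sub $t5, $t2, $t0 → $t5=5-56=-51
mul $t2, $t2, 8 → $t2=5*8=40
xor $t0, $t6, $t5 → $t0=20^(-51)=-39
srl $t2, $t6, 2 → $t2=20>>2=5
sw $t6, (8) → M[8]=20
halt.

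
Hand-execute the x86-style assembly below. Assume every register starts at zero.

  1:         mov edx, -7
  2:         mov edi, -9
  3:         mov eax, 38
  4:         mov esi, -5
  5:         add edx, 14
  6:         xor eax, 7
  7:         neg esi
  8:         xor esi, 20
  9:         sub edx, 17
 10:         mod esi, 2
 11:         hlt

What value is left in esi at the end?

1

edx=-7
edi=-9
eax=38
esi=-5
edx=(-7)+14=7
eax=38^7=33
esi=-(-5)=5
esi=5^20=17
edx=7-17=-10
esi=17%2=1
halt.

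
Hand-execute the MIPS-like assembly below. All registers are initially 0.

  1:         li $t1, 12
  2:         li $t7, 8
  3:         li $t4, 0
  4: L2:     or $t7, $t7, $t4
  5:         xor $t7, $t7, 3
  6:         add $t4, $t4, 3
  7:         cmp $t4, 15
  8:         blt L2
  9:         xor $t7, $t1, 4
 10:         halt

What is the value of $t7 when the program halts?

8

after li $t1, 12: $t1=12
after li $t7, 8: $t7=8
after li $t4, 0: $t4=0
after or $t7, $t7, $t4: $t7=8|0=8
after xor $t7, $t7, 3: $t7=8^3=11
after add $t4, $t4, 3: $t4=0+3=3
cmp $t4, 15  (cmp 3,15)
blt L2: taken
after or $t7, $t7, $t4: $t7=11|3=11
after xor $t7, $t7, 3: $t7=11^3=8
after add $t4, $t4, 3: $t4=3+3=6
cmp $t4, 15  (cmp 6,15)
blt L2: taken
after or $t7, $t7, $t4: $t7=8|6=14
after xor $t7, $t7, 3: $t7=14^3=13
after add $t4, $t4, 3: $t4=6+3=9
cmp $t4, 15  (cmp 9,15)
blt L2: taken
after or $t7, $t7, $t4: $t7=13|9=13
after xor $t7, $t7, 3: $t7=13^3=14
after add $t4, $t4, 3: $t4=9+3=12
cmp $t4, 15  (cmp 12,15)
blt L2: taken
after or $t7, $t7, $t4: $t7=14|12=14
after xor $t7, $t7, 3: $t7=14^3=13
after add $t4, $t4, 3: $t4=12+3=15
cmp $t4, 15  (cmp 15,15)
blt L2: not taken
after xor $t7, $t1, 4: $t7=12^4=8
halt.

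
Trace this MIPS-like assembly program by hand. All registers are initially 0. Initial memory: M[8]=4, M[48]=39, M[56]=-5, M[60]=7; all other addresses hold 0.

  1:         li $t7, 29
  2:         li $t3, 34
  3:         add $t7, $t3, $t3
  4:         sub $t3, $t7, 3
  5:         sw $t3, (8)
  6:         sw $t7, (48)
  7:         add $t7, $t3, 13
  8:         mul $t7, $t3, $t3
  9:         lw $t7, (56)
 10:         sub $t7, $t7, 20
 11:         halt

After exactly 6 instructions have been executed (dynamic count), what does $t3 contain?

65

$t7=29
$t3=34
$t7=34+34=68
$t3=68-3=65
sw $t3, (8) → M[8]=65
sw $t7, (48) → M[48]=68
After step 6: $t3 = 65.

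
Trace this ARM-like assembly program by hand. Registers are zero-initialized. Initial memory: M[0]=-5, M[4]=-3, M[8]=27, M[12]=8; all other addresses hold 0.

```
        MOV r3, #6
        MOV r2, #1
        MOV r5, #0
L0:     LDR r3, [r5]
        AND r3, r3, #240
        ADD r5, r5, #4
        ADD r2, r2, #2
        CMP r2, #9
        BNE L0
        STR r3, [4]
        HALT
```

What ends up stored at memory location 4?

0

after MOV r3, #6: r3=6
after MOV r2, #1: r2=1
after MOV r5, #0: r5=0
after LDR r3, [r5]: r3=M[0]=-5
after AND r3, r3, #240: r3=(-5)&240=240
after ADD r5, r5, #4: r5=0+4=4
after ADD r2, r2, #2: r2=1+2=3
CMP r2, #9  (cmp 3,9)
BNE L0: taken
after LDR r3, [r5]: r3=M[4]=-3
after AND r3, r3, #240: r3=(-3)&240=240
after ADD r5, r5, #4: r5=4+4=8
after ADD r2, r2, #2: r2=3+2=5
CMP r2, #9  (cmp 5,9)
BNE L0: taken
after LDR r3, [r5]: r3=M[8]=27
after AND r3, r3, #240: r3=27&240=16
after ADD r5, r5, #4: r5=8+4=12
after ADD r2, r2, #2: r2=5+2=7
CMP r2, #9  (cmp 7,9)
BNE L0: taken
after LDR r3, [r5]: r3=M[12]=8
after AND r3, r3, #240: r3=8&240=0
after ADD r5, r5, #4: r5=12+4=16
after ADD r2, r2, #2: r2=7+2=9
CMP r2, #9  (cmp 9,9)
BNE L0: not taken
STR r3, [4] → M[4]=0
halt.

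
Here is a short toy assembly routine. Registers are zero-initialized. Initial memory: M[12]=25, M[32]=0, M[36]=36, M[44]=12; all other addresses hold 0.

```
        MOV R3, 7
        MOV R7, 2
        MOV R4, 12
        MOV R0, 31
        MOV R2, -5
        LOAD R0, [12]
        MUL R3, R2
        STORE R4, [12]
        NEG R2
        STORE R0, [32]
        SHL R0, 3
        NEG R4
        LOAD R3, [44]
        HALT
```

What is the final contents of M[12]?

MOV R3, 7 → R3=7
MOV R7, 2 → R7=2
MOV R4, 12 → R4=12
MOV R0, 31 → R0=31
MOV R2, -5 → R2=-5
LOAD R0, [12] → R0=M[12]=25
MUL R3, R2 → R3=7*(-5)=-35
STORE R4, [12] → M[12]=12
NEG R2 → R2=-(-5)=5
STORE R0, [32] → M[32]=25
SHL R0, 3 → R0=25<<3=200
NEG R4 → R4=-(12)=-12
LOAD R3, [44] → R3=M[44]=12
halt.

12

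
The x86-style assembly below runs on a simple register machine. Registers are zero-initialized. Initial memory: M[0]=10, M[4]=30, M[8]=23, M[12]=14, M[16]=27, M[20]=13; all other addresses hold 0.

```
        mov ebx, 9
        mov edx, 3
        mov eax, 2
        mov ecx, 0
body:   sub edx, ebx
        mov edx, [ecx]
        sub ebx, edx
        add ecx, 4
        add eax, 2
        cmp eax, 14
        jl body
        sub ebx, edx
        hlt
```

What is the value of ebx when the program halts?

-121

ebx=9
edx=3
eax=2
ecx=0
edx=3-9=-6
edx=M[0]=10
ebx=9-10=-1
ecx=0+4=4
eax=2+2=4
cmp eax, 14  (cmp 4,14)
jl body: taken
edx=10-(-1)=11
edx=M[4]=30
ebx=(-1)-30=-31
ecx=4+4=8
eax=4+2=6
cmp eax, 14  (cmp 6,14)
jl body: taken
edx=30-(-31)=61
edx=M[8]=23
ebx=(-31)-23=-54
ecx=8+4=12
eax=6+2=8
cmp eax, 14  (cmp 8,14)
jl body: taken
edx=23-(-54)=77
edx=M[12]=14
ebx=(-54)-14=-68
ecx=12+4=16
eax=8+2=10
cmp eax, 14  (cmp 10,14)
jl body: taken
edx=14-(-68)=82
edx=M[16]=27
ebx=(-68)-27=-95
ecx=16+4=20
eax=10+2=12
cmp eax, 14  (cmp 12,14)
jl body: taken
edx=27-(-95)=122
edx=M[20]=13
ebx=(-95)-13=-108
ecx=20+4=24
eax=12+2=14
cmp eax, 14  (cmp 14,14)
jl body: not taken
ebx=(-108)-13=-121
halt.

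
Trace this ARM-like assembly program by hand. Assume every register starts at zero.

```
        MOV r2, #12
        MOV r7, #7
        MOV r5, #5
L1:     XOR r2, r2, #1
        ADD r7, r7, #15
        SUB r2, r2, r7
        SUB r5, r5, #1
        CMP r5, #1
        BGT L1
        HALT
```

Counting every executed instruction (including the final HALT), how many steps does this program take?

28

after MOV r2, #12: r2=12
after MOV r7, #7: r7=7
after MOV r5, #5: r5=5
after XOR r2, r2, #1: r2=12^1=13
after ADD r7, r7, #15: r7=7+15=22
after SUB r2, r2, r7: r2=13-22=-9
after SUB r5, r5, #1: r5=5-1=4
CMP r5, #1  (cmp 4,1)
BGT L1: taken
after XOR r2, r2, #1: r2=(-9)^1=-10
after ADD r7, r7, #15: r7=22+15=37
after SUB r2, r2, r7: r2=(-10)-37=-47
after SUB r5, r5, #1: r5=4-1=3
CMP r5, #1  (cmp 3,1)
BGT L1: taken
after XOR r2, r2, #1: r2=(-47)^1=-48
after ADD r7, r7, #15: r7=37+15=52
after SUB r2, r2, r7: r2=(-48)-52=-100
after SUB r5, r5, #1: r5=3-1=2
CMP r5, #1  (cmp 2,1)
BGT L1: taken
after XOR r2, r2, #1: r2=(-100)^1=-99
after ADD r7, r7, #15: r7=52+15=67
after SUB r2, r2, r7: r2=(-99)-67=-166
after SUB r5, r5, #1: r5=2-1=1
CMP r5, #1  (cmp 1,1)
BGT L1: not taken
halt.
Total executed instructions: 28.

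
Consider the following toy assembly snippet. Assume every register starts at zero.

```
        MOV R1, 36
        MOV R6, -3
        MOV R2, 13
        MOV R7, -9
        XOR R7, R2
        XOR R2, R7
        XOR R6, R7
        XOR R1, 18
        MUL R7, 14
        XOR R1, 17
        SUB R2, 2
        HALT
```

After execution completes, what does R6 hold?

R1=36
R6=-3
R2=13
R7=-9
R7=(-9)^13=-6
R2=13^(-6)=-9
R6=(-3)^(-6)=7
R1=36^18=54
R7=(-6)*14=-84
R1=54^17=39
R2=(-9)-2=-11
halt.

7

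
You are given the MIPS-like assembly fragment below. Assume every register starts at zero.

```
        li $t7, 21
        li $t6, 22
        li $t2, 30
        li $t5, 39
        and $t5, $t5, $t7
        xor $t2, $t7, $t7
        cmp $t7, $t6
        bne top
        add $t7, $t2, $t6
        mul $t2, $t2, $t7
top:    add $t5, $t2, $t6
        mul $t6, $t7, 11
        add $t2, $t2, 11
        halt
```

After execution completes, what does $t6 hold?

after li $t7, 21: $t7=21
after li $t6, 22: $t6=22
after li $t2, 30: $t2=30
after li $t5, 39: $t5=39
after and $t5, $t5, $t7: $t5=39&21=5
after xor $t2, $t7, $t7: $t2=21^21=0
cmp $t7, $t6  (cmp 21,22)
bne top: taken
after add $t5, $t2, $t6: $t5=0+22=22
after mul $t6, $t7, 11: $t6=21*11=231
after add $t2, $t2, 11: $t2=0+11=11
halt.

231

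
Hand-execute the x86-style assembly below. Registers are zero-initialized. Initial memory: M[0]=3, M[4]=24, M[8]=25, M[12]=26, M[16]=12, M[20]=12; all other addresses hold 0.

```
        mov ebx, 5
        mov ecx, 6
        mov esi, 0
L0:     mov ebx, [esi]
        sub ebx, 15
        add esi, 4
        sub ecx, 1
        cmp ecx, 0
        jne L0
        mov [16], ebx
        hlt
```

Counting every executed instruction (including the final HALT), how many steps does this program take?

41

after mov ebx, 5: ebx=5
after mov ecx, 6: ecx=6
after mov esi, 0: esi=0
after mov ebx, [esi]: ebx=M[0]=3
after sub ebx, 15: ebx=3-15=-12
after add esi, 4: esi=0+4=4
after sub ecx, 1: ecx=6-1=5
cmp ecx, 0  (cmp 5,0)
jne L0: taken
after mov ebx, [esi]: ebx=M[4]=24
after sub ebx, 15: ebx=24-15=9
after add esi, 4: esi=4+4=8
after sub ecx, 1: ecx=5-1=4
cmp ecx, 0  (cmp 4,0)
jne L0: taken
after mov ebx, [esi]: ebx=M[8]=25
after sub ebx, 15: ebx=25-15=10
after add esi, 4: esi=8+4=12
after sub ecx, 1: ecx=4-1=3
cmp ecx, 0  (cmp 3,0)
jne L0: taken
after mov ebx, [esi]: ebx=M[12]=26
after sub ebx, 15: ebx=26-15=11
after add esi, 4: esi=12+4=16
after sub ecx, 1: ecx=3-1=2
cmp ecx, 0  (cmp 2,0)
jne L0: taken
after mov ebx, [esi]: ebx=M[16]=12
after sub ebx, 15: ebx=12-15=-3
after add esi, 4: esi=16+4=20
after sub ecx, 1: ecx=2-1=1
cmp ecx, 0  (cmp 1,0)
jne L0: taken
after mov ebx, [esi]: ebx=M[20]=12
after sub ebx, 15: ebx=12-15=-3
after add esi, 4: esi=20+4=24
after sub ecx, 1: ecx=1-1=0
cmp ecx, 0  (cmp 0,0)
jne L0: not taken
mov [16], ebx → M[16]=-3
halt.
Total executed instructions: 41.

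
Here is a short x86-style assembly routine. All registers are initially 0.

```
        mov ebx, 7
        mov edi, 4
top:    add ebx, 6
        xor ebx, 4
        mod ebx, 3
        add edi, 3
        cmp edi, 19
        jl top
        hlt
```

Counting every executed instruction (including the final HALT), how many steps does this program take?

33

after mov ebx, 7: ebx=7
after mov edi, 4: edi=4
after add ebx, 6: ebx=7+6=13
after xor ebx, 4: ebx=13^4=9
after mod ebx, 3: ebx=9%3=0
after add edi, 3: edi=4+3=7
cmp edi, 19  (cmp 7,19)
jl top: taken
after add ebx, 6: ebx=0+6=6
after xor ebx, 4: ebx=6^4=2
after mod ebx, 3: ebx=2%3=2
after add edi, 3: edi=7+3=10
cmp edi, 19  (cmp 10,19)
jl top: taken
after add ebx, 6: ebx=2+6=8
after xor ebx, 4: ebx=8^4=12
after mod ebx, 3: ebx=12%3=0
after add edi, 3: edi=10+3=13
cmp edi, 19  (cmp 13,19)
jl top: taken
after add ebx, 6: ebx=0+6=6
after xor ebx, 4: ebx=6^4=2
after mod ebx, 3: ebx=2%3=2
after add edi, 3: edi=13+3=16
cmp edi, 19  (cmp 16,19)
jl top: taken
after add ebx, 6: ebx=2+6=8
after xor ebx, 4: ebx=8^4=12
after mod ebx, 3: ebx=12%3=0
after add edi, 3: edi=16+3=19
cmp edi, 19  (cmp 19,19)
jl top: not taken
halt.
Total executed instructions: 33.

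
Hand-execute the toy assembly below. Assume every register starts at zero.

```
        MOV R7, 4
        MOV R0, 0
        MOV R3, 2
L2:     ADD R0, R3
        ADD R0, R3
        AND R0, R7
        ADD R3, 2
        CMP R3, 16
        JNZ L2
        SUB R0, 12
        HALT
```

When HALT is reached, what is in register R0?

R7=4
R0=0
R3=2
R0=0+2=2
R0=2+2=4
R0=4&4=4
R3=2+2=4
CMP R3, 16  (cmp 4,16)
JNZ L2: taken
R0=4+4=8
R0=8+4=12
R0=12&4=4
R3=4+2=6
CMP R3, 16  (cmp 6,16)
JNZ L2: taken
R0=4+6=10
R0=10+6=16
R0=16&4=0
R3=6+2=8
CMP R3, 16  (cmp 8,16)
JNZ L2: taken
R0=0+8=8
R0=8+8=16
R0=16&4=0
R3=8+2=10
CMP R3, 16  (cmp 10,16)
JNZ L2: taken
R0=0+10=10
R0=10+10=20
R0=20&4=4
R3=10+2=12
CMP R3, 16  (cmp 12,16)
JNZ L2: taken
R0=4+12=16
R0=16+12=28
R0=28&4=4
R3=12+2=14
CMP R3, 16  (cmp 14,16)
JNZ L2: taken
R0=4+14=18
R0=18+14=32
R0=32&4=0
R3=14+2=16
CMP R3, 16  (cmp 16,16)
JNZ L2: not taken
R0=0-12=-12
halt.

-12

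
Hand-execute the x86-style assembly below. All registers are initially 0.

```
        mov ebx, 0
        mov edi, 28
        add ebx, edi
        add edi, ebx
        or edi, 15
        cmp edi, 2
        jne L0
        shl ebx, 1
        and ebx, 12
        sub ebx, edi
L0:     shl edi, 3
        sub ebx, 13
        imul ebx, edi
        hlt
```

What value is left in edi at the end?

after mov ebx, 0: ebx=0
after mov edi, 28: edi=28
after add ebx, edi: ebx=0+28=28
after add edi, ebx: edi=28+28=56
after or edi, 15: edi=56|15=63
cmp edi, 2  (cmp 63,2)
jne L0: taken
after shl edi, 3: edi=63<<3=504
after sub ebx, 13: ebx=28-13=15
after imul ebx, edi: ebx=15*504=7560
halt.

504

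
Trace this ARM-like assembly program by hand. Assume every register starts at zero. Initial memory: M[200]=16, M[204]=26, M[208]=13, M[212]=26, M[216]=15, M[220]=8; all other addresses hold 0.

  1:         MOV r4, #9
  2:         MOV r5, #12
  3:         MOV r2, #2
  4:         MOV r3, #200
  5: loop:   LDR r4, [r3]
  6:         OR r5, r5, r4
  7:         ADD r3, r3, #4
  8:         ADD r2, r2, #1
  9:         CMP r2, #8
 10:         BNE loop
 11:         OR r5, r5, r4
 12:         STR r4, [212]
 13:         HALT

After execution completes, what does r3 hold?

after MOV r4, #9: r4=9
after MOV r5, #12: r5=12
after MOV r2, #2: r2=2
after MOV r3, #200: r3=200
after LDR r4, [r3]: r4=M[200]=16
after OR r5, r5, r4: r5=12|16=28
after ADD r3, r3, #4: r3=200+4=204
after ADD r2, r2, #1: r2=2+1=3
CMP r2, #8  (cmp 3,8)
BNE loop: taken
after LDR r4, [r3]: r4=M[204]=26
after OR r5, r5, r4: r5=28|26=30
after ADD r3, r3, #4: r3=204+4=208
after ADD r2, r2, #1: r2=3+1=4
CMP r2, #8  (cmp 4,8)
BNE loop: taken
after LDR r4, [r3]: r4=M[208]=13
after OR r5, r5, r4: r5=30|13=31
after ADD r3, r3, #4: r3=208+4=212
after ADD r2, r2, #1: r2=4+1=5
CMP r2, #8  (cmp 5,8)
BNE loop: taken
after LDR r4, [r3]: r4=M[212]=26
after OR r5, r5, r4: r5=31|26=31
after ADD r3, r3, #4: r3=212+4=216
after ADD r2, r2, #1: r2=5+1=6
CMP r2, #8  (cmp 6,8)
BNE loop: taken
after LDR r4, [r3]: r4=M[216]=15
after OR r5, r5, r4: r5=31|15=31
after ADD r3, r3, #4: r3=216+4=220
after ADD r2, r2, #1: r2=6+1=7
CMP r2, #8  (cmp 7,8)
BNE loop: taken
after LDR r4, [r3]: r4=M[220]=8
after OR r5, r5, r4: r5=31|8=31
after ADD r3, r3, #4: r3=220+4=224
after ADD r2, r2, #1: r2=7+1=8
CMP r2, #8  (cmp 8,8)
BNE loop: not taken
after OR r5, r5, r4: r5=31|8=31
STR r4, [212] → M[212]=8
halt.

224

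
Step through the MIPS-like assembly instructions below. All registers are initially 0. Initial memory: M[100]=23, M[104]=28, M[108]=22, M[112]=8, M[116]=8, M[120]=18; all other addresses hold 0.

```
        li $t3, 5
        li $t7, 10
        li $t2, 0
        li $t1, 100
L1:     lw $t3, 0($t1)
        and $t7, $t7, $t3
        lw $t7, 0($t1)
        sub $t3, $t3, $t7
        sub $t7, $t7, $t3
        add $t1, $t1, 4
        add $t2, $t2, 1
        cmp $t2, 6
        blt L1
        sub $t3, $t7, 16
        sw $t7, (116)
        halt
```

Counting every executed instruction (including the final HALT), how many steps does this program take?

61

li $t3, 5 → $t3=5
li $t7, 10 → $t7=10
li $t2, 0 → $t2=0
li $t1, 100 → $t1=100
lw $t3, 0($t1) → $t3=M[100]=23
and $t7, $t7, $t3 → $t7=10&23=2
lw $t7, 0($t1) → $t7=M[100]=23
sub $t3, $t3, $t7 → $t3=23-23=0
sub $t7, $t7, $t3 → $t7=23-0=23
add $t1, $t1, 4 → $t1=100+4=104
add $t2, $t2, 1 → $t2=0+1=1
cmp $t2, 6  (cmp 1,6)
blt L1: taken
lw $t3, 0($t1) → $t3=M[104]=28
and $t7, $t7, $t3 → $t7=23&28=20
lw $t7, 0($t1) → $t7=M[104]=28
sub $t3, $t3, $t7 → $t3=28-28=0
sub $t7, $t7, $t3 → $t7=28-0=28
add $t1, $t1, 4 → $t1=104+4=108
add $t2, $t2, 1 → $t2=1+1=2
cmp $t2, 6  (cmp 2,6)
blt L1: taken
lw $t3, 0($t1) → $t3=M[108]=22
and $t7, $t7, $t3 → $t7=28&22=20
lw $t7, 0($t1) → $t7=M[108]=22
sub $t3, $t3, $t7 → $t3=22-22=0
sub $t7, $t7, $t3 → $t7=22-0=22
add $t1, $t1, 4 → $t1=108+4=112
add $t2, $t2, 1 → $t2=2+1=3
cmp $t2, 6  (cmp 3,6)
blt L1: taken
lw $t3, 0($t1) → $t3=M[112]=8
and $t7, $t7, $t3 → $t7=22&8=0
lw $t7, 0($t1) → $t7=M[112]=8
sub $t3, $t3, $t7 → $t3=8-8=0
sub $t7, $t7, $t3 → $t7=8-0=8
add $t1, $t1, 4 → $t1=112+4=116
add $t2, $t2, 1 → $t2=3+1=4
cmp $t2, 6  (cmp 4,6)
blt L1: taken
lw $t3, 0($t1) → $t3=M[116]=8
and $t7, $t7, $t3 → $t7=8&8=8
lw $t7, 0($t1) → $t7=M[116]=8
sub $t3, $t3, $t7 → $t3=8-8=0
sub $t7, $t7, $t3 → $t7=8-0=8
add $t1, $t1, 4 → $t1=116+4=120
add $t2, $t2, 1 → $t2=4+1=5
cmp $t2, 6  (cmp 5,6)
blt L1: taken
lw $t3, 0($t1) → $t3=M[120]=18
and $t7, $t7, $t3 → $t7=8&18=0
lw $t7, 0($t1) → $t7=M[120]=18
sub $t3, $t3, $t7 → $t3=18-18=0
sub $t7, $t7, $t3 → $t7=18-0=18
add $t1, $t1, 4 → $t1=120+4=124
add $t2, $t2, 1 → $t2=5+1=6
cmp $t2, 6  (cmp 6,6)
blt L1: not taken
sub $t3, $t7, 16 → $t3=18-16=2
sw $t7, (116) → M[116]=18
halt.
Total executed instructions: 61.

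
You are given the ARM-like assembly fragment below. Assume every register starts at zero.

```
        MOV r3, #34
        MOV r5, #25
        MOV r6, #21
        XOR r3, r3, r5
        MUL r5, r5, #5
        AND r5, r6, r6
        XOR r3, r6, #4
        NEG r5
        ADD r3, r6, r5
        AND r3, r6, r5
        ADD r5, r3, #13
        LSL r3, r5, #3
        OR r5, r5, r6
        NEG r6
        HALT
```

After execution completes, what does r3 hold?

112

r3=34
r5=25
r6=21
r3=34^25=59
r5=25*5=125
r5=21&21=21
r3=21^4=17
r5=-(21)=-21
r3=21+(-21)=0
r3=21&(-21)=1
r5=1+13=14
r3=14<<3=112
r5=14|21=31
r6=-(21)=-21
halt.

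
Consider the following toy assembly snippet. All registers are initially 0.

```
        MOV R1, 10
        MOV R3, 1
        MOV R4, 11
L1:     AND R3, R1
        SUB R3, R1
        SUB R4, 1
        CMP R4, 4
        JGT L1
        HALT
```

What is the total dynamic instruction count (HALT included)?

after MOV R1, 10: R1=10
after MOV R3, 1: R3=1
after MOV R4, 11: R4=11
after AND R3, R1: R3=1&10=0
after SUB R3, R1: R3=0-10=-10
after SUB R4, 1: R4=11-1=10
CMP R4, 4  (cmp 10,4)
JGT L1: taken
after AND R3, R1: R3=(-10)&10=2
after SUB R3, R1: R3=2-10=-8
after SUB R4, 1: R4=10-1=9
CMP R4, 4  (cmp 9,4)
JGT L1: taken
after AND R3, R1: R3=(-8)&10=8
after SUB R3, R1: R3=8-10=-2
after SUB R4, 1: R4=9-1=8
CMP R4, 4  (cmp 8,4)
JGT L1: taken
after AND R3, R1: R3=(-2)&10=10
after SUB R3, R1: R3=10-10=0
after SUB R4, 1: R4=8-1=7
CMP R4, 4  (cmp 7,4)
JGT L1: taken
after AND R3, R1: R3=0&10=0
after SUB R3, R1: R3=0-10=-10
after SUB R4, 1: R4=7-1=6
CMP R4, 4  (cmp 6,4)
JGT L1: taken
after AND R3, R1: R3=(-10)&10=2
after SUB R3, R1: R3=2-10=-8
after SUB R4, 1: R4=6-1=5
CMP R4, 4  (cmp 5,4)
JGT L1: taken
after AND R3, R1: R3=(-8)&10=8
after SUB R3, R1: R3=8-10=-2
after SUB R4, 1: R4=5-1=4
CMP R4, 4  (cmp 4,4)
JGT L1: not taken
halt.
Total executed instructions: 39.

39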